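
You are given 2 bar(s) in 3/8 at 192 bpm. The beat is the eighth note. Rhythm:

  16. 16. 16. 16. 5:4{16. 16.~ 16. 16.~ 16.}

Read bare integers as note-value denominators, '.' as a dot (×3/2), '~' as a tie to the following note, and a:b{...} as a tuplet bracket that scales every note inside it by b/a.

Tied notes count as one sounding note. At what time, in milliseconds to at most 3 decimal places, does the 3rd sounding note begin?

note 3 onset = 3/2b = 468.75ms

1. 0.0ms @ 0 + 234.375ms (3/4)
2. 234.375ms @ 3/4 + 234.375ms (3/4)
3. 468.75ms @ 3/2 + 234.375ms (3/4)
4. 703.125ms @ 9/4 + 234.375ms (3/4)
5. 937.5ms @ 3 + 187.5ms (3/5)
6. 1125.0ms @ 18/5 + 375.0ms (6/5)
7. 1500.0ms @ 24/5 + 375.0ms (6/5)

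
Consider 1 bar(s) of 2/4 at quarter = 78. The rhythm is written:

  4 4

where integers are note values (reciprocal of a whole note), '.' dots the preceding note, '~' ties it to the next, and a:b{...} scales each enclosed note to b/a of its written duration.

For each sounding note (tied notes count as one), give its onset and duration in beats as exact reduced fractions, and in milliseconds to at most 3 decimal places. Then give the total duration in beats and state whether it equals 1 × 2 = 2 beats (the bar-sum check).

1) 0.0ms=0b +769.231ms=1b
2) 769.231ms=1b +769.231ms=1b
Σ=2b of 2 (78bpm 2/4) — PASS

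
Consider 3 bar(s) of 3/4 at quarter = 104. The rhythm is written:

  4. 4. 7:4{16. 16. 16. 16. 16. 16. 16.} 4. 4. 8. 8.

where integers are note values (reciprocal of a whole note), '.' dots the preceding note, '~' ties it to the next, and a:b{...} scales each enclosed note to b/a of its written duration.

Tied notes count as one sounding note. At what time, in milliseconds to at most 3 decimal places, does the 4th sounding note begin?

note 4 onset = 45/14b = 1854.396ms

1. 0.0ms @ 0 + 865.385ms (3/2)
2. 865.385ms @ 3/2 + 865.385ms (3/2)
3. 1730.769ms @ 3 + 123.626ms (3/14)
4. 1854.396ms @ 45/14 + 123.626ms (3/14)
5. 1978.022ms @ 24/7 + 123.626ms (3/14)
6. 2101.648ms @ 51/14 + 123.626ms (3/14)
7. 2225.275ms @ 27/7 + 123.626ms (3/14)
8. 2348.901ms @ 57/14 + 123.626ms (3/14)
9. 2472.527ms @ 30/7 + 123.626ms (3/14)
10. 2596.154ms @ 9/2 + 865.385ms (3/2)
11. 3461.538ms @ 6 + 865.385ms (3/2)
12. 4326.923ms @ 15/2 + 432.692ms (3/4)
13. 4759.615ms @ 33/4 + 432.692ms (3/4)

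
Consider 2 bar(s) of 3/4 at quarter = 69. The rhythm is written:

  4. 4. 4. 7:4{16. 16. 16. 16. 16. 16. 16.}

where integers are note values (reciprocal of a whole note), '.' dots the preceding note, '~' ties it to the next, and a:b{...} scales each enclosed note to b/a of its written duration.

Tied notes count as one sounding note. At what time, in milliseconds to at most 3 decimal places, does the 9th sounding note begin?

1. 0.0ms @ 0 + 1304.348ms (3/2)
2. 1304.348ms @ 3/2 + 1304.348ms (3/2)
3. 2608.696ms @ 3 + 1304.348ms (3/2)
4. 3913.043ms @ 9/2 + 186.335ms (3/14)
5. 4099.379ms @ 33/7 + 186.335ms (3/14)
6. 4285.714ms @ 69/14 + 186.335ms (3/14)
7. 4472.05ms @ 36/7 + 186.335ms (3/14)
8. 4658.385ms @ 75/14 + 186.335ms (3/14)
9. 4844.72ms @ 39/7 + 186.335ms (3/14)
10. 5031.056ms @ 81/14 + 186.335ms (3/14)

note 9 onset = 39/7b = 4844.72ms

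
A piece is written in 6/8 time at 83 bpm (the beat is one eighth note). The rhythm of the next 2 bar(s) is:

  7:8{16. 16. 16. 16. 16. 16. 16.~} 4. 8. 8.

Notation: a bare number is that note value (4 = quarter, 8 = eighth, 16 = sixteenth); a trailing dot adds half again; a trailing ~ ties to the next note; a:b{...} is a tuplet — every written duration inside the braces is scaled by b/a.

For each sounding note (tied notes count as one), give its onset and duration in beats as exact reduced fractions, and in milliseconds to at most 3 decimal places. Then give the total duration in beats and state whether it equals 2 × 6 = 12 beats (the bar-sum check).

1) 0.0ms=0b +619.621ms=6/7b
2) 619.621ms=6/7b +619.621ms=6/7b
3) 1239.243ms=12/7b +619.621ms=6/7b
4) 1858.864ms=18/7b +619.621ms=6/7b
5) 2478.485ms=24/7b +619.621ms=6/7b
6) 3098.107ms=30/7b +619.621ms=6/7b
7) 3717.728ms=36/7b +2788.296ms=27/7b
8) 6506.024ms=9b +1084.337ms=3/2b
9) 7590.361ms=21/2b +1084.337ms=3/2b
Σ=12b of 12 (83bpm 6/8) — PASS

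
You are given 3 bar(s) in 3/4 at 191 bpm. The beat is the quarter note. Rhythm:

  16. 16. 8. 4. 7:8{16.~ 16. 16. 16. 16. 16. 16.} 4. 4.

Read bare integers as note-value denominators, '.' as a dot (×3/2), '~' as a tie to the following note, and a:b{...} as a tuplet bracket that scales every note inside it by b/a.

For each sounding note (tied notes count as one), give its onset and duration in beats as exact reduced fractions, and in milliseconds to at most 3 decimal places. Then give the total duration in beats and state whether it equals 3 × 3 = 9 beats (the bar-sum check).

1) 0.0ms=0b +117.801ms=3/8b
2) 117.801ms=3/8b +117.801ms=3/8b
3) 235.602ms=3/4b +235.602ms=3/4b
4) 471.204ms=3/2b +471.204ms=3/2b
5) 942.408ms=3b +269.26ms=6/7b
6) 1211.668ms=27/7b +134.63ms=3/7b
7) 1346.298ms=30/7b +134.63ms=3/7b
8) 1480.927ms=33/7b +134.63ms=3/7b
9) 1615.557ms=36/7b +134.63ms=3/7b
10) 1750.187ms=39/7b +134.63ms=3/7b
11) 1884.817ms=6b +471.204ms=3/2b
12) 2356.021ms=15/2b +471.204ms=3/2b
Σ=9b of 9 (191bpm 3/4) — PASS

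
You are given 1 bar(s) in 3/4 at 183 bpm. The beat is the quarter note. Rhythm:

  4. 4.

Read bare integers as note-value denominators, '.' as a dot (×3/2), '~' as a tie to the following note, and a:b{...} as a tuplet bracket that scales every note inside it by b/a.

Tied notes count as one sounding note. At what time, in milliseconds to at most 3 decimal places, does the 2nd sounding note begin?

note 2 onset = 3/2b = 491.803ms

1. 0.0ms @ 0 + 491.803ms (3/2)
2. 491.803ms @ 3/2 + 491.803ms (3/2)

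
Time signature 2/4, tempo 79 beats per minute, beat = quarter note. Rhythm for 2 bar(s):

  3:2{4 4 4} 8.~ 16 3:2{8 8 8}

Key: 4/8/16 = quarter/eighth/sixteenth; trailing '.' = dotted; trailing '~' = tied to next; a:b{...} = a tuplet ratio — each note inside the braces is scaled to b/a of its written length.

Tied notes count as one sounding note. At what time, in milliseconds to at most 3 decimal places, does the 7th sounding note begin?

note 7 onset = 11/3b = 2784.81ms

1. 0.0ms @ 0 + 506.329ms (2/3)
2. 506.329ms @ 2/3 + 506.329ms (2/3)
3. 1012.658ms @ 4/3 + 506.329ms (2/3)
4. 1518.987ms @ 2 + 759.494ms (1)
5. 2278.481ms @ 3 + 253.165ms (1/3)
6. 2531.646ms @ 10/3 + 253.165ms (1/3)
7. 2784.81ms @ 11/3 + 253.165ms (1/3)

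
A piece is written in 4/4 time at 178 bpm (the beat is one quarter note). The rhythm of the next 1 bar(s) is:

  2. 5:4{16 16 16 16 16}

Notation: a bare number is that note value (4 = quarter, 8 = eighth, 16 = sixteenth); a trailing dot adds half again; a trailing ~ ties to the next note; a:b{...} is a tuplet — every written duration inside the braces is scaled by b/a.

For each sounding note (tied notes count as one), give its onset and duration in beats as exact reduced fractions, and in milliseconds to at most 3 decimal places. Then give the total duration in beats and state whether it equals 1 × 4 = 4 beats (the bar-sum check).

1) 0.0ms=0b +1011.236ms=3b
2) 1011.236ms=3b +67.416ms=1/5b
3) 1078.652ms=16/5b +67.416ms=1/5b
4) 1146.067ms=17/5b +67.416ms=1/5b
5) 1213.483ms=18/5b +67.416ms=1/5b
6) 1280.899ms=19/5b +67.416ms=1/5b
Σ=4b of 4 (178bpm 4/4) — PASS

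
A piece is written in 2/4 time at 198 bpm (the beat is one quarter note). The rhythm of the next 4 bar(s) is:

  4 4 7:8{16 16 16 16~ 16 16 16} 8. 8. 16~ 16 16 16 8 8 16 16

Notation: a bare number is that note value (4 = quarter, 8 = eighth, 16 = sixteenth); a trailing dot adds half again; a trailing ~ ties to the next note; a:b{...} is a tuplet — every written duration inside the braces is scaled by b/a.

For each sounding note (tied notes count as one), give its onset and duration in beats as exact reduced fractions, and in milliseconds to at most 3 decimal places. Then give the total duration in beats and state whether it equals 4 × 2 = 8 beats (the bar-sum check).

1) 0.0ms=0b +303.03ms=1b
2) 303.03ms=1b +303.03ms=1b
3) 606.061ms=2b +86.58ms=2/7b
4) 692.641ms=16/7b +86.58ms=2/7b
5) 779.221ms=18/7b +86.58ms=2/7b
6) 865.801ms=20/7b +173.16ms=4/7b
7) 1038.961ms=24/7b +86.58ms=2/7b
8) 1125.541ms=26/7b +86.58ms=2/7b
9) 1212.121ms=4b +227.273ms=3/4b
10) 1439.394ms=19/4b +227.273ms=3/4b
11) 1666.667ms=11/2b +151.515ms=1/2b
12) 1818.182ms=6b +75.758ms=1/4b
13) 1893.939ms=25/4b +75.758ms=1/4b
14) 1969.697ms=13/2b +151.515ms=1/2b
15) 2121.212ms=7b +151.515ms=1/2b
16) 2272.727ms=15/2b +75.758ms=1/4b
17) 2348.485ms=31/4b +75.758ms=1/4b
Σ=8b of 8 (198bpm 2/4) — PASS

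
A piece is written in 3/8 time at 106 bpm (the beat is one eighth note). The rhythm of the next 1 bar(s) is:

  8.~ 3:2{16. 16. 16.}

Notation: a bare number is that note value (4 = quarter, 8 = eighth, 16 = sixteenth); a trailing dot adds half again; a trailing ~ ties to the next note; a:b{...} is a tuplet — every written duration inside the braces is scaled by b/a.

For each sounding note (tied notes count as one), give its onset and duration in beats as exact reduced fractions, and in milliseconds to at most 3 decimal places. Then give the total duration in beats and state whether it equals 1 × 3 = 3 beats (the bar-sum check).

1) 0.0ms=0b +1132.075ms=2b
2) 1132.075ms=2b +283.019ms=1/2b
3) 1415.094ms=5/2b +283.019ms=1/2b
Σ=3b of 3 (106bpm 3/8) — PASS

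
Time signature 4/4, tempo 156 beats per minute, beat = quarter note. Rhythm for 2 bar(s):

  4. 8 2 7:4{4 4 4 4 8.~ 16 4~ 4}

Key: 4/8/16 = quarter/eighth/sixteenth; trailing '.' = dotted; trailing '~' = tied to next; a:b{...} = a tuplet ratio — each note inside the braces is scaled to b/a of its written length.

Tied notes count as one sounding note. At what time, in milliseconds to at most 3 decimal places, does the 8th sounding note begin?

1. 0.0ms @ 0 + 576.923ms (3/2)
2. 576.923ms @ 3/2 + 192.308ms (1/2)
3. 769.231ms @ 2 + 769.231ms (2)
4. 1538.462ms @ 4 + 219.78ms (4/7)
5. 1758.242ms @ 32/7 + 219.78ms (4/7)
6. 1978.022ms @ 36/7 + 219.78ms (4/7)
7. 2197.802ms @ 40/7 + 219.78ms (4/7)
8. 2417.582ms @ 44/7 + 219.78ms (4/7)
9. 2637.363ms @ 48/7 + 439.56ms (8/7)

note 8 onset = 44/7b = 2417.582ms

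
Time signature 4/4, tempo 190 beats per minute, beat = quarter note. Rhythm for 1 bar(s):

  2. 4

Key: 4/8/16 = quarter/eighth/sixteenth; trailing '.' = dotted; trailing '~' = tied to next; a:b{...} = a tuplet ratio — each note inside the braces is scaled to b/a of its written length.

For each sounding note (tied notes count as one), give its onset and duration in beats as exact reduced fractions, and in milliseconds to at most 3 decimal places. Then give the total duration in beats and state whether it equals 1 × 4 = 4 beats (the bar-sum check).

1) 0.0ms=0b +947.368ms=3b
2) 947.368ms=3b +315.789ms=1b
Σ=4b of 4 (190bpm 4/4) — PASS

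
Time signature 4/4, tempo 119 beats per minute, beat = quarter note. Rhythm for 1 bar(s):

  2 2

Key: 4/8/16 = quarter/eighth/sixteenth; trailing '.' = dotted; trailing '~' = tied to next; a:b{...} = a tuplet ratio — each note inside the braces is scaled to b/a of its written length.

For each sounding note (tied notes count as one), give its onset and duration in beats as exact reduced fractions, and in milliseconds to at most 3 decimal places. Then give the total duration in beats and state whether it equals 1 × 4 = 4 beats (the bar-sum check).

1) 0.0ms=0b +1008.403ms=2b
2) 1008.403ms=2b +1008.403ms=2b
Σ=4b of 4 (119bpm 4/4) — PASS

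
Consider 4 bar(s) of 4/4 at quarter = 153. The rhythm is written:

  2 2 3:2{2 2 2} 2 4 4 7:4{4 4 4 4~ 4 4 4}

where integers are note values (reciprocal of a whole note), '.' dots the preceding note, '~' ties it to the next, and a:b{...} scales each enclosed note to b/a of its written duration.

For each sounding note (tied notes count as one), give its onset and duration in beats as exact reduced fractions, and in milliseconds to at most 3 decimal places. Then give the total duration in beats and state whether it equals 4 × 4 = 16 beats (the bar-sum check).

1) 0.0ms=0b +784.314ms=2b
2) 784.314ms=2b +784.314ms=2b
3) 1568.627ms=4b +522.876ms=4/3b
4) 2091.503ms=16/3b +522.876ms=4/3b
5) 2614.379ms=20/3b +522.876ms=4/3b
6) 3137.255ms=8b +784.314ms=2b
7) 3921.569ms=10b +392.157ms=1b
8) 4313.725ms=11b +392.157ms=1b
9) 4705.882ms=12b +224.09ms=4/7b
10) 4929.972ms=88/7b +224.09ms=4/7b
11) 5154.062ms=92/7b +224.09ms=4/7b
12) 5378.151ms=96/7b +448.179ms=8/7b
13) 5826.331ms=104/7b +224.09ms=4/7b
14) 6050.42ms=108/7b +224.09ms=4/7b
Σ=16b of 16 (153bpm 4/4) — PASS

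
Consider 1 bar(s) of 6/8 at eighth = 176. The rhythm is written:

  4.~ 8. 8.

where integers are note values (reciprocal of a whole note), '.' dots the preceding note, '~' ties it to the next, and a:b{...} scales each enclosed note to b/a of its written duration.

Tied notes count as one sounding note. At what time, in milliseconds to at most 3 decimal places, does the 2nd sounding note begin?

1. 0.0ms @ 0 + 1534.091ms (9/2)
2. 1534.091ms @ 9/2 + 511.364ms (3/2)

note 2 onset = 9/2b = 1534.091ms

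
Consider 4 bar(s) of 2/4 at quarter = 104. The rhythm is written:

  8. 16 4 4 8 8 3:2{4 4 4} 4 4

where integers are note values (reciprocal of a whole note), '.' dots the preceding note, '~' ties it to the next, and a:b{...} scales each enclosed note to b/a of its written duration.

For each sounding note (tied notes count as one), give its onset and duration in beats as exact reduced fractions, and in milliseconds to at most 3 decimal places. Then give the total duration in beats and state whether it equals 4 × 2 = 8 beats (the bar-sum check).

1) 0.0ms=0b +432.692ms=3/4b
2) 432.692ms=3/4b +144.231ms=1/4b
3) 576.923ms=1b +576.923ms=1b
4) 1153.846ms=2b +576.923ms=1b
5) 1730.769ms=3b +288.462ms=1/2b
6) 2019.231ms=7/2b +288.462ms=1/2b
7) 2307.692ms=4b +384.615ms=2/3b
8) 2692.308ms=14/3b +384.615ms=2/3b
9) 3076.923ms=16/3b +384.615ms=2/3b
10) 3461.538ms=6b +576.923ms=1b
11) 4038.462ms=7b +576.923ms=1b
Σ=8b of 8 (104bpm 2/4) — PASS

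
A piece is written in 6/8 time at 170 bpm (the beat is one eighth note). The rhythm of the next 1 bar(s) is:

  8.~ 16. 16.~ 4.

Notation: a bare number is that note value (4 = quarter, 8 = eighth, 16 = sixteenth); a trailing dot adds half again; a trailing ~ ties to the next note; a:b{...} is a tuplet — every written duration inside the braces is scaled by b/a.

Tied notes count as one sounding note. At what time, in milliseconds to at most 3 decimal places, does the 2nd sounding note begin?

1. 0.0ms @ 0 + 794.118ms (9/4)
2. 794.118ms @ 9/4 + 1323.529ms (15/4)

note 2 onset = 9/4b = 794.118ms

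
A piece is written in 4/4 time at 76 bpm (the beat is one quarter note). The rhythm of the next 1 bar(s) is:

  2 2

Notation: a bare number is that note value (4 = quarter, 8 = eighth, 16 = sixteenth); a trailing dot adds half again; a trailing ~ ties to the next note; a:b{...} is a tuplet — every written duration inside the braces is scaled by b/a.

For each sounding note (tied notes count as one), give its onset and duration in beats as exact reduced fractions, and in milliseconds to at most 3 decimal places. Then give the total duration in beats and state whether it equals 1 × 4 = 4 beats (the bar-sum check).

1) 0.0ms=0b +1578.947ms=2b
2) 1578.947ms=2b +1578.947ms=2b
Σ=4b of 4 (76bpm 4/4) — PASS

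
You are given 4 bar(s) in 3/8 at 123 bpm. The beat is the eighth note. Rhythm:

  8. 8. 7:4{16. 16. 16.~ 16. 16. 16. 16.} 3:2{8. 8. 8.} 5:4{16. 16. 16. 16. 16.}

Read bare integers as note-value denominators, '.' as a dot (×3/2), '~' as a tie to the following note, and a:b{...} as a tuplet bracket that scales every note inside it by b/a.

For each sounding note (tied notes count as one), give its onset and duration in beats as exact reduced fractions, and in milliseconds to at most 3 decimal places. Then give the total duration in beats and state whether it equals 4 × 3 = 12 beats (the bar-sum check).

1) 0.0ms=0b +731.707ms=3/2b
2) 731.707ms=3/2b +731.707ms=3/2b
3) 1463.415ms=3b +209.059ms=3/7b
4) 1672.474ms=24/7b +209.059ms=3/7b
5) 1881.533ms=27/7b +418.118ms=6/7b
6) 2299.652ms=33/7b +209.059ms=3/7b
7) 2508.711ms=36/7b +209.059ms=3/7b
8) 2717.77ms=39/7b +209.059ms=3/7b
9) 2926.829ms=6b +487.805ms=1b
10) 3414.634ms=7b +487.805ms=1b
11) 3902.439ms=8b +487.805ms=1b
12) 4390.244ms=9b +292.683ms=3/5b
13) 4682.927ms=48/5b +292.683ms=3/5b
14) 4975.61ms=51/5b +292.683ms=3/5b
15) 5268.293ms=54/5b +292.683ms=3/5b
16) 5560.976ms=57/5b +292.683ms=3/5b
Σ=12b of 12 (123bpm 3/8) — PASS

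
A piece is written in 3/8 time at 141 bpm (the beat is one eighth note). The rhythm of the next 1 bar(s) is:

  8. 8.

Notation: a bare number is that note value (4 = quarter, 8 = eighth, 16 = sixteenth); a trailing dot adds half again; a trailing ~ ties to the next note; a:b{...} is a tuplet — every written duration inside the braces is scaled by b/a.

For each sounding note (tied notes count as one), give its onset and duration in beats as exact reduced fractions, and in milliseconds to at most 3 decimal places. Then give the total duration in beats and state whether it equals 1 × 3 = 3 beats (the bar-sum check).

1) 0.0ms=0b +638.298ms=3/2b
2) 638.298ms=3/2b +638.298ms=3/2b
Σ=3b of 3 (141bpm 3/8) — PASS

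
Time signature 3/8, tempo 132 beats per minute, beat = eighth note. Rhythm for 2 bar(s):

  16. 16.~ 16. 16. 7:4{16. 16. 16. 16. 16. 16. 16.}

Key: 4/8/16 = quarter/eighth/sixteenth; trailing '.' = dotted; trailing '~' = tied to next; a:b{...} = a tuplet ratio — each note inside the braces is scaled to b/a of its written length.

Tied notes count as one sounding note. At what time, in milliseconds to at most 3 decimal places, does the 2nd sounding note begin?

note 2 onset = 3/4b = 340.909ms

1. 0.0ms @ 0 + 340.909ms (3/4)
2. 340.909ms @ 3/4 + 681.818ms (3/2)
3. 1022.727ms @ 9/4 + 340.909ms (3/4)
4. 1363.636ms @ 3 + 194.805ms (3/7)
5. 1558.442ms @ 24/7 + 194.805ms (3/7)
6. 1753.247ms @ 27/7 + 194.805ms (3/7)
7. 1948.052ms @ 30/7 + 194.805ms (3/7)
8. 2142.857ms @ 33/7 + 194.805ms (3/7)
9. 2337.662ms @ 36/7 + 194.805ms (3/7)
10. 2532.468ms @ 39/7 + 194.805ms (3/7)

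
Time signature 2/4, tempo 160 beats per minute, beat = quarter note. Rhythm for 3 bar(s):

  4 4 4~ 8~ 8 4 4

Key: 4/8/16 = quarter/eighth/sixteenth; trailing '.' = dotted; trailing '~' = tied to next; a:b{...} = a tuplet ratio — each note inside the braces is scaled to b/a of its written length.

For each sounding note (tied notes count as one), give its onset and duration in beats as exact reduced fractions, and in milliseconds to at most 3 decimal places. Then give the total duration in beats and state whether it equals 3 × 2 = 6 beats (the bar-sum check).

1) 0.0ms=0b +375.0ms=1b
2) 375.0ms=1b +375.0ms=1b
3) 750.0ms=2b +750.0ms=2b
4) 1500.0ms=4b +375.0ms=1b
5) 1875.0ms=5b +375.0ms=1b
Σ=6b of 6 (160bpm 2/4) — PASS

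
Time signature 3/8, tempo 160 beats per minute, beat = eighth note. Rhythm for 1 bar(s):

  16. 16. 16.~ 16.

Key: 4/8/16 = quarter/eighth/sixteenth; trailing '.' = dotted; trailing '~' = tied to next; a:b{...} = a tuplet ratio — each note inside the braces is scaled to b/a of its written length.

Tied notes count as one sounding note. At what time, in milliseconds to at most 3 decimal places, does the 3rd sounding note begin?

note 3 onset = 3/2b = 562.5ms

1. 0.0ms @ 0 + 281.25ms (3/4)
2. 281.25ms @ 3/4 + 281.25ms (3/4)
3. 562.5ms @ 3/2 + 562.5ms (3/2)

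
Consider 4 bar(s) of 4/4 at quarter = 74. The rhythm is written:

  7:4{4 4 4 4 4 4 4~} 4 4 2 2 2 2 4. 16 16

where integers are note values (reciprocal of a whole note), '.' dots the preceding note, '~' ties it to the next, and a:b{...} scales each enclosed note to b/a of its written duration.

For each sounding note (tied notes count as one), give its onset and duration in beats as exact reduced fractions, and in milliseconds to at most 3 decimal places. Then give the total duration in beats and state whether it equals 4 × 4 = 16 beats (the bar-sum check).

1) 0.0ms=0b +463.32ms=4/7b
2) 463.32ms=4/7b +463.32ms=4/7b
3) 926.641ms=8/7b +463.32ms=4/7b
4) 1389.961ms=12/7b +463.32ms=4/7b
5) 1853.282ms=16/7b +463.32ms=4/7b
6) 2316.602ms=20/7b +463.32ms=4/7b
7) 2779.923ms=24/7b +1274.131ms=11/7b
8) 4054.054ms=5b +810.811ms=1b
9) 4864.865ms=6b +1621.622ms=2b
10) 6486.486ms=8b +1621.622ms=2b
11) 8108.108ms=10b +1621.622ms=2b
12) 9729.73ms=12b +1621.622ms=2b
13) 11351.351ms=14b +1216.216ms=3/2b
14) 12567.568ms=31/2b +202.703ms=1/4b
15) 12770.27ms=63/4b +202.703ms=1/4b
Σ=16b of 16 (74bpm 4/4) — PASS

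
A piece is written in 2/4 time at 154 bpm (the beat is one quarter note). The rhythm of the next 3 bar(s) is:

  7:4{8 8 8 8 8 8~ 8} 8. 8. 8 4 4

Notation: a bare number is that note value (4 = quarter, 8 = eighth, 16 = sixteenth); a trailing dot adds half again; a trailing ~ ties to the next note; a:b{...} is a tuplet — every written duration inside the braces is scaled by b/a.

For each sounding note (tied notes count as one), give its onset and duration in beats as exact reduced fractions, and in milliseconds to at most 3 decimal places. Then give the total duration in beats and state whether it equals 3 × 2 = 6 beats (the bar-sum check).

1) 0.0ms=0b +111.317ms=2/7b
2) 111.317ms=2/7b +111.317ms=2/7b
3) 222.635ms=4/7b +111.317ms=2/7b
4) 333.952ms=6/7b +111.317ms=2/7b
5) 445.269ms=8/7b +111.317ms=2/7b
6) 556.586ms=10/7b +222.635ms=4/7b
7) 779.221ms=2b +292.208ms=3/4b
8) 1071.429ms=11/4b +292.208ms=3/4b
9) 1363.636ms=7/2b +194.805ms=1/2b
10) 1558.442ms=4b +389.61ms=1b
11) 1948.052ms=5b +389.61ms=1b
Σ=6b of 6 (154bpm 2/4) — PASS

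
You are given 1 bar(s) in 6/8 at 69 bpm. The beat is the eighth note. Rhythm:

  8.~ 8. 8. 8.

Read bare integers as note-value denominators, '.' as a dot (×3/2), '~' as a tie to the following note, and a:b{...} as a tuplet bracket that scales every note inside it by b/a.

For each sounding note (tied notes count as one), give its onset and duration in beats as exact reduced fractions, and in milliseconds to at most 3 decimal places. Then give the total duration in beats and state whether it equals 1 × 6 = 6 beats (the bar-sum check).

1) 0.0ms=0b +2608.696ms=3b
2) 2608.696ms=3b +1304.348ms=3/2b
3) 3913.043ms=9/2b +1304.348ms=3/2b
Σ=6b of 6 (69bpm 6/8) — PASS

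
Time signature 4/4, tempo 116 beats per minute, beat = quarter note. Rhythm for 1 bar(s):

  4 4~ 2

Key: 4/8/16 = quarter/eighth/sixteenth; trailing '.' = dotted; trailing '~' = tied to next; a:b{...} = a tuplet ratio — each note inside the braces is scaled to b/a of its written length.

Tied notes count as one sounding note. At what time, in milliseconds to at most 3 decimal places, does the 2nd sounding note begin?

1. 0.0ms @ 0 + 517.241ms (1)
2. 517.241ms @ 1 + 1551.724ms (3)

note 2 onset = 1b = 517.241ms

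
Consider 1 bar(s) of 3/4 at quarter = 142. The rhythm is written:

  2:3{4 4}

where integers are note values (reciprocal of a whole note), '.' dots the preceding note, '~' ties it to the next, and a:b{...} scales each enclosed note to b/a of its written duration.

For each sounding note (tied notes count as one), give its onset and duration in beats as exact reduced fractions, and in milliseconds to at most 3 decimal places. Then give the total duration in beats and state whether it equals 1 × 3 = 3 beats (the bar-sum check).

1) 0.0ms=0b +633.803ms=3/2b
2) 633.803ms=3/2b +633.803ms=3/2b
Σ=3b of 3 (142bpm 3/4) — PASS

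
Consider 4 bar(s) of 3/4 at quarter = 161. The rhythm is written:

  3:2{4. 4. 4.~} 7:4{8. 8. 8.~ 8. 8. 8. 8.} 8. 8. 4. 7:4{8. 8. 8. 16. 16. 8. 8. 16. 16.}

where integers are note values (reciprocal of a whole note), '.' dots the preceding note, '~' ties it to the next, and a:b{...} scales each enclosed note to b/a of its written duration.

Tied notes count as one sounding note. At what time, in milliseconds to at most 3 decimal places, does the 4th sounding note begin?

1. 0.0ms @ 0 + 372.671ms (1)
2. 372.671ms @ 1 + 372.671ms (1)
3. 745.342ms @ 2 + 532.387ms (10/7)
4. 1277.728ms @ 24/7 + 159.716ms (3/7)
5. 1437.445ms @ 27/7 + 319.432ms (6/7)
6. 1756.877ms @ 33/7 + 159.716ms (3/7)
7. 1916.593ms @ 36/7 + 159.716ms (3/7)
8. 2076.309ms @ 39/7 + 159.716ms (3/7)
9. 2236.025ms @ 6 + 279.503ms (3/4)
10. 2515.528ms @ 27/4 + 279.503ms (3/4)
11. 2795.031ms @ 15/2 + 559.006ms (3/2)
12. 3354.037ms @ 9 + 159.716ms (3/7)
13. 3513.753ms @ 66/7 + 159.716ms (3/7)
14. 3673.469ms @ 69/7 + 159.716ms (3/7)
15. 3833.185ms @ 72/7 + 79.858ms (3/14)
16. 3913.043ms @ 21/2 + 79.858ms (3/14)
17. 3992.902ms @ 75/7 + 159.716ms (3/7)
18. 4152.618ms @ 78/7 + 159.716ms (3/7)
19. 4312.334ms @ 81/7 + 79.858ms (3/14)
20. 4392.192ms @ 165/14 + 79.858ms (3/14)

note 4 onset = 24/7b = 1277.728ms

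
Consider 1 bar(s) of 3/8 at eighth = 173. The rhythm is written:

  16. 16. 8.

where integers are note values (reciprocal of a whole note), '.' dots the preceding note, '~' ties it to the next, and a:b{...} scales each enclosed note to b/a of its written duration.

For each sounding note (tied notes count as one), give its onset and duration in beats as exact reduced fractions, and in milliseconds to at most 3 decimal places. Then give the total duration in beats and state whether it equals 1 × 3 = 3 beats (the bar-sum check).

1) 0.0ms=0b +260.116ms=3/4b
2) 260.116ms=3/4b +260.116ms=3/4b
3) 520.231ms=3/2b +520.231ms=3/2b
Σ=3b of 3 (173bpm 3/8) — PASS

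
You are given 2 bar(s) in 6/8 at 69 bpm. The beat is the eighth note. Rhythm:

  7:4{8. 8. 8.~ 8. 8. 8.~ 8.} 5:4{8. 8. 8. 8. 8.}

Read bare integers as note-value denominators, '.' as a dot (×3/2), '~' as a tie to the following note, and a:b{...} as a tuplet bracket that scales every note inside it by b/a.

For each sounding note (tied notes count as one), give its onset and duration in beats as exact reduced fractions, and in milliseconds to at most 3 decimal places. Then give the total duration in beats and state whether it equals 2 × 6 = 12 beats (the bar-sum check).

1) 0.0ms=0b +745.342ms=6/7b
2) 745.342ms=6/7b +745.342ms=6/7b
3) 1490.683ms=12/7b +1490.683ms=12/7b
4) 2981.366ms=24/7b +745.342ms=6/7b
5) 3726.708ms=30/7b +1490.683ms=12/7b
6) 5217.391ms=6b +1043.478ms=6/5b
7) 6260.87ms=36/5b +1043.478ms=6/5b
8) 7304.348ms=42/5b +1043.478ms=6/5b
9) 8347.826ms=48/5b +1043.478ms=6/5b
10) 9391.304ms=54/5b +1043.478ms=6/5b
Σ=12b of 12 (69bpm 6/8) — PASS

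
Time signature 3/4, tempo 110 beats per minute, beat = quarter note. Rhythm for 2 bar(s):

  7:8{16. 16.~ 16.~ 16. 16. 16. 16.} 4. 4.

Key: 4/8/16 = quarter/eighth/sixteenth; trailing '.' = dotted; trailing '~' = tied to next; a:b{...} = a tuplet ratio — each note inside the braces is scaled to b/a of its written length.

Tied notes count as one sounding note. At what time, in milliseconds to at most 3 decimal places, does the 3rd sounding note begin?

1. 0.0ms @ 0 + 233.766ms (3/7)
2. 233.766ms @ 3/7 + 701.299ms (9/7)
3. 935.065ms @ 12/7 + 233.766ms (3/7)
4. 1168.831ms @ 15/7 + 233.766ms (3/7)
5. 1402.597ms @ 18/7 + 233.766ms (3/7)
6. 1636.364ms @ 3 + 818.182ms (3/2)
7. 2454.545ms @ 9/2 + 818.182ms (3/2)

note 3 onset = 12/7b = 935.065ms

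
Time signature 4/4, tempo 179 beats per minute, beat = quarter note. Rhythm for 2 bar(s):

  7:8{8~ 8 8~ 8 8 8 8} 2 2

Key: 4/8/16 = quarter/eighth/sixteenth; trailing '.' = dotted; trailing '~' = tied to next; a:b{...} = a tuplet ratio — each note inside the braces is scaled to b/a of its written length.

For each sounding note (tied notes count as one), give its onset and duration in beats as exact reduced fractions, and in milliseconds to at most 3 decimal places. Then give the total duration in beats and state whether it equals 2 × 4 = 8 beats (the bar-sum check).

1) 0.0ms=0b +383.081ms=8/7b
2) 383.081ms=8/7b +383.081ms=8/7b
3) 766.161ms=16/7b +191.54ms=4/7b
4) 957.702ms=20/7b +191.54ms=4/7b
5) 1149.242ms=24/7b +191.54ms=4/7b
6) 1340.782ms=4b +670.391ms=2b
7) 2011.173ms=6b +670.391ms=2b
Σ=8b of 8 (179bpm 4/4) — PASS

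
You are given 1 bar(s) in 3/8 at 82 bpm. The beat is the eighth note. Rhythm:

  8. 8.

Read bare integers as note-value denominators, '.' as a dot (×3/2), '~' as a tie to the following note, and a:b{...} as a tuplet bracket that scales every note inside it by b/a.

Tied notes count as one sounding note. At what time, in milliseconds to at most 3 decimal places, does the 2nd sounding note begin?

note 2 onset = 3/2b = 1097.561ms

1. 0.0ms @ 0 + 1097.561ms (3/2)
2. 1097.561ms @ 3/2 + 1097.561ms (3/2)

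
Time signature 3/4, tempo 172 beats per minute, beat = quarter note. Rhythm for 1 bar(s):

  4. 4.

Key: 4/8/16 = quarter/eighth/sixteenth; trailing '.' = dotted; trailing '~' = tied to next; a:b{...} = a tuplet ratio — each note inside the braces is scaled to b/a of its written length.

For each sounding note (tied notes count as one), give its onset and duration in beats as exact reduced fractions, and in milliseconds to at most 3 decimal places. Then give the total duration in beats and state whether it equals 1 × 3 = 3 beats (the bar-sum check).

1) 0.0ms=0b +523.256ms=3/2b
2) 523.256ms=3/2b +523.256ms=3/2b
Σ=3b of 3 (172bpm 3/4) — PASS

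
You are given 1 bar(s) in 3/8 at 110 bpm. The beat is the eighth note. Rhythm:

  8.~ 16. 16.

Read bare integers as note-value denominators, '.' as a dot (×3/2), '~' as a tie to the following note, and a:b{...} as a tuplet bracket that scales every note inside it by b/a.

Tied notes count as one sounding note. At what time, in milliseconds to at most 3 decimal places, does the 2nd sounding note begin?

1. 0.0ms @ 0 + 1227.273ms (9/4)
2. 1227.273ms @ 9/4 + 409.091ms (3/4)

note 2 onset = 9/4b = 1227.273ms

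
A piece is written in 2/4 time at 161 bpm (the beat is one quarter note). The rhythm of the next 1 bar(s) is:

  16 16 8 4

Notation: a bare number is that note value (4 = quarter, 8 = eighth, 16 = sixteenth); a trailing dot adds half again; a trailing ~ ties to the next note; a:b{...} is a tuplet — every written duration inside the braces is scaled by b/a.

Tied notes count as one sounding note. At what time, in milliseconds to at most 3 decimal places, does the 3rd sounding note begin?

1. 0.0ms @ 0 + 93.168ms (1/4)
2. 93.168ms @ 1/4 + 93.168ms (1/4)
3. 186.335ms @ 1/2 + 186.335ms (1/2)
4. 372.671ms @ 1 + 372.671ms (1)

note 3 onset = 1/2b = 186.335ms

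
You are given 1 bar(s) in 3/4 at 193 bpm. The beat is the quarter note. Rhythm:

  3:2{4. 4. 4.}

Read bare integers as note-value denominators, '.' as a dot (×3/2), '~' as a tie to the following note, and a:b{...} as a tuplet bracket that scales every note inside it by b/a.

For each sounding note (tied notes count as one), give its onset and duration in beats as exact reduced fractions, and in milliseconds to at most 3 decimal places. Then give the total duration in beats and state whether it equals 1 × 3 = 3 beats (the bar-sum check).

1) 0.0ms=0b +310.881ms=1b
2) 310.881ms=1b +310.881ms=1b
3) 621.762ms=2b +310.881ms=1b
Σ=3b of 3 (193bpm 3/4) — PASS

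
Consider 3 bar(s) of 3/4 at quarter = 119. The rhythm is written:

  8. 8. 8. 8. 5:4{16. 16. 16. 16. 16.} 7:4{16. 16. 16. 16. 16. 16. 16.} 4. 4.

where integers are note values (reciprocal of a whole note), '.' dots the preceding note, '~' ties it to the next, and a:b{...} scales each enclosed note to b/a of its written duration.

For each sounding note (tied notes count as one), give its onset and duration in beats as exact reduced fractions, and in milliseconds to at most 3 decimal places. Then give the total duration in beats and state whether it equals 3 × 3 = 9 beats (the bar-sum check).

1) 0.0ms=0b +378.151ms=3/4b
2) 378.151ms=3/4b +378.151ms=3/4b
3) 756.303ms=3/2b +378.151ms=3/4b
4) 1134.454ms=9/4b +378.151ms=3/4b
5) 1512.605ms=3b +151.261ms=3/10b
6) 1663.866ms=33/10b +151.261ms=3/10b
7) 1815.126ms=18/5b +151.261ms=3/10b
8) 1966.387ms=39/10b +151.261ms=3/10b
9) 2117.647ms=21/5b +151.261ms=3/10b
10) 2268.908ms=9/2b +108.043ms=3/14b
11) 2376.951ms=33/7b +108.043ms=3/14b
12) 2484.994ms=69/14b +108.043ms=3/14b
13) 2593.037ms=36/7b +108.043ms=3/14b
14) 2701.08ms=75/14b +108.043ms=3/14b
15) 2809.124ms=39/7b +108.043ms=3/14b
16) 2917.167ms=81/14b +108.043ms=3/14b
17) 3025.21ms=6b +756.303ms=3/2b
18) 3781.513ms=15/2b +756.303ms=3/2b
Σ=9b of 9 (119bpm 3/4) — PASS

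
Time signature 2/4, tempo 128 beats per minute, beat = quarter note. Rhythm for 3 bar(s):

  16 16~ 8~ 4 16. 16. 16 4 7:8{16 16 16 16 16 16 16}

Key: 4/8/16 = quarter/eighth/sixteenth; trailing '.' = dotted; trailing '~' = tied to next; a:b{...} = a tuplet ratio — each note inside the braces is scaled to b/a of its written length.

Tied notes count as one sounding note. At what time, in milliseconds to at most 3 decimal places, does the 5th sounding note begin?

1. 0.0ms @ 0 + 117.188ms (1/4)
2. 117.188ms @ 1/4 + 820.312ms (7/4)
3. 937.5ms @ 2 + 175.781ms (3/8)
4. 1113.281ms @ 19/8 + 175.781ms (3/8)
5. 1289.062ms @ 11/4 + 117.188ms (1/4)
6. 1406.25ms @ 3 + 468.75ms (1)
7. 1875.0ms @ 4 + 133.929ms (2/7)
8. 2008.929ms @ 30/7 + 133.929ms (2/7)
9. 2142.857ms @ 32/7 + 133.929ms (2/7)
10. 2276.786ms @ 34/7 + 133.929ms (2/7)
11. 2410.714ms @ 36/7 + 133.929ms (2/7)
12. 2544.643ms @ 38/7 + 133.929ms (2/7)
13. 2678.571ms @ 40/7 + 133.929ms (2/7)

note 5 onset = 11/4b = 1289.062ms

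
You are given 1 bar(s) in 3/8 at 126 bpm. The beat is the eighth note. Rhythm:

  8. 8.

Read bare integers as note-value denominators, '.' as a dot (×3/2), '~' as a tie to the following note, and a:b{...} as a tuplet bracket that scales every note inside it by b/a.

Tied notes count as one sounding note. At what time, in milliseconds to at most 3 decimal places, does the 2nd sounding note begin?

1. 0.0ms @ 0 + 714.286ms (3/2)
2. 714.286ms @ 3/2 + 714.286ms (3/2)

note 2 onset = 3/2b = 714.286ms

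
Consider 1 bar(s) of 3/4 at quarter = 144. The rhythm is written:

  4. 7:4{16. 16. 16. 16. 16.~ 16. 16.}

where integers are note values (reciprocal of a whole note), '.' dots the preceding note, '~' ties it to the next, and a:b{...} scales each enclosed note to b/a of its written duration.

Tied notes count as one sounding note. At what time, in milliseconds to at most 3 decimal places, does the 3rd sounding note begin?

note 3 onset = 12/7b = 714.286ms

1. 0.0ms @ 0 + 625.0ms (3/2)
2. 625.0ms @ 3/2 + 89.286ms (3/14)
3. 714.286ms @ 12/7 + 89.286ms (3/14)
4. 803.571ms @ 27/14 + 89.286ms (3/14)
5. 892.857ms @ 15/7 + 89.286ms (3/14)
6. 982.143ms @ 33/14 + 178.571ms (3/7)
7. 1160.714ms @ 39/14 + 89.286ms (3/14)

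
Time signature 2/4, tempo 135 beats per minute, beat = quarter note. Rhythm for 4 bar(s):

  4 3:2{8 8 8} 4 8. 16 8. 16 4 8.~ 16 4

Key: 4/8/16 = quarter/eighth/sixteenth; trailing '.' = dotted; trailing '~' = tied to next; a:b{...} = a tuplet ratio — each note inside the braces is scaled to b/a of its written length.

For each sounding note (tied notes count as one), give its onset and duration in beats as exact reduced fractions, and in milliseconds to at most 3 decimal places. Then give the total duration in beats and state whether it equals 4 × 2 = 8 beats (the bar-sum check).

1) 0.0ms=0b +444.444ms=1b
2) 444.444ms=1b +148.148ms=1/3b
3) 592.593ms=4/3b +148.148ms=1/3b
4) 740.741ms=5/3b +148.148ms=1/3b
5) 888.889ms=2b +444.444ms=1b
6) 1333.333ms=3b +333.333ms=3/4b
7) 1666.667ms=15/4b +111.111ms=1/4b
8) 1777.778ms=4b +333.333ms=3/4b
9) 2111.111ms=19/4b +111.111ms=1/4b
10) 2222.222ms=5b +444.444ms=1b
11) 2666.667ms=6b +444.444ms=1b
12) 3111.111ms=7b +444.444ms=1b
Σ=8b of 8 (135bpm 2/4) — PASS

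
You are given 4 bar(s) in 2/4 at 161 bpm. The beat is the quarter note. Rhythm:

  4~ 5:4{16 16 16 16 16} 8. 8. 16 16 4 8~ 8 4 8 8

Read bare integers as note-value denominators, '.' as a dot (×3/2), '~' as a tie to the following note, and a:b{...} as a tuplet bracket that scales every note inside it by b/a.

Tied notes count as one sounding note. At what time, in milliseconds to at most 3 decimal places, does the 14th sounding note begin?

note 14 onset = 15/2b = 2795.031ms

1. 0.0ms @ 0 + 447.205ms (6/5)
2. 447.205ms @ 6/5 + 74.534ms (1/5)
3. 521.739ms @ 7/5 + 74.534ms (1/5)
4. 596.273ms @ 8/5 + 74.534ms (1/5)
5. 670.807ms @ 9/5 + 74.534ms (1/5)
6. 745.342ms @ 2 + 279.503ms (3/4)
7. 1024.845ms @ 11/4 + 279.503ms (3/4)
8. 1304.348ms @ 7/2 + 93.168ms (1/4)
9. 1397.516ms @ 15/4 + 93.168ms (1/4)
10. 1490.683ms @ 4 + 372.671ms (1)
11. 1863.354ms @ 5 + 372.671ms (1)
12. 2236.025ms @ 6 + 372.671ms (1)
13. 2608.696ms @ 7 + 186.335ms (1/2)
14. 2795.031ms @ 15/2 + 186.335ms (1/2)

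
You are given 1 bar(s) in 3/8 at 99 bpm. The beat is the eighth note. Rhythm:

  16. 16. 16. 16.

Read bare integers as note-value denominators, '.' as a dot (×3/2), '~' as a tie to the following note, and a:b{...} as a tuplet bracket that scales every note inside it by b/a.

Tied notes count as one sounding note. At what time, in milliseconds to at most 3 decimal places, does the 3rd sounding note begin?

1. 0.0ms @ 0 + 454.545ms (3/4)
2. 454.545ms @ 3/4 + 454.545ms (3/4)
3. 909.091ms @ 3/2 + 454.545ms (3/4)
4. 1363.636ms @ 9/4 + 454.545ms (3/4)

note 3 onset = 3/2b = 909.091ms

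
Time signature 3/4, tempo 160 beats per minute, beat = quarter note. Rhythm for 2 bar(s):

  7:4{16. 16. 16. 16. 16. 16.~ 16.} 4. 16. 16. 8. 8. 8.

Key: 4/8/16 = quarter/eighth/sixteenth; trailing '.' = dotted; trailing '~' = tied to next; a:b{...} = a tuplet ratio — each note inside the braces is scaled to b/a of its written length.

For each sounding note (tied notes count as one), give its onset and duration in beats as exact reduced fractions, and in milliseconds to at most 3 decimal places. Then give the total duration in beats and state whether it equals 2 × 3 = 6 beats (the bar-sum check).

1) 0.0ms=0b +80.357ms=3/14b
2) 80.357ms=3/14b +80.357ms=3/14b
3) 160.714ms=3/7b +80.357ms=3/14b
4) 241.071ms=9/14b +80.357ms=3/14b
5) 321.429ms=6/7b +80.357ms=3/14b
6) 401.786ms=15/14b +160.714ms=3/7b
7) 562.5ms=3/2b +562.5ms=3/2b
8) 1125.0ms=3b +140.625ms=3/8b
9) 1265.625ms=27/8b +140.625ms=3/8b
10) 1406.25ms=15/4b +281.25ms=3/4b
11) 1687.5ms=9/2b +281.25ms=3/4b
12) 1968.75ms=21/4b +281.25ms=3/4b
Σ=6b of 6 (160bpm 3/4) — PASS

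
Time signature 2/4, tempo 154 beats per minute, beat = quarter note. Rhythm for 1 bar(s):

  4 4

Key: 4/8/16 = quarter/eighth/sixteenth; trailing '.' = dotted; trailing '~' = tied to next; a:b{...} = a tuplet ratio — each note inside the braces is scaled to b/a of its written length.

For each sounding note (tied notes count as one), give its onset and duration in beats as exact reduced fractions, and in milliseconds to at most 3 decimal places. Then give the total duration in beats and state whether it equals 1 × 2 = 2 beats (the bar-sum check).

1) 0.0ms=0b +389.61ms=1b
2) 389.61ms=1b +389.61ms=1b
Σ=2b of 2 (154bpm 2/4) — PASS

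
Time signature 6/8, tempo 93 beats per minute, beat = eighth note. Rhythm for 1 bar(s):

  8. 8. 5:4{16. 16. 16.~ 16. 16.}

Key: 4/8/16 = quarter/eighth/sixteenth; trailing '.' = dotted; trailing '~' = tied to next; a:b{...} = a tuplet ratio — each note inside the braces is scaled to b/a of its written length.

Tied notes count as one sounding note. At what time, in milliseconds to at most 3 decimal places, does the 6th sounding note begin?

1. 0.0ms @ 0 + 967.742ms (3/2)
2. 967.742ms @ 3/2 + 967.742ms (3/2)
3. 1935.484ms @ 3 + 387.097ms (3/5)
4. 2322.581ms @ 18/5 + 387.097ms (3/5)
5. 2709.677ms @ 21/5 + 774.194ms (6/5)
6. 3483.871ms @ 27/5 + 387.097ms (3/5)

note 6 onset = 27/5b = 3483.871ms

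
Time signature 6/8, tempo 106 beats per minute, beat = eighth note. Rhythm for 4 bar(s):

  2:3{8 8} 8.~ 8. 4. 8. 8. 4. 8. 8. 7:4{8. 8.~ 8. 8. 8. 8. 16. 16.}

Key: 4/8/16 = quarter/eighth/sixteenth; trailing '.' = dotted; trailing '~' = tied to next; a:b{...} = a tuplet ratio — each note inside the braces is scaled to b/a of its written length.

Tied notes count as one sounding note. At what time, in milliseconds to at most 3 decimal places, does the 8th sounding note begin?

1. 0.0ms @ 0 + 849.057ms (3/2)
2. 849.057ms @ 3/2 + 849.057ms (3/2)
3. 1698.113ms @ 3 + 1698.113ms (3)
4. 3396.226ms @ 6 + 1698.113ms (3)
5. 5094.34ms @ 9 + 849.057ms (3/2)
6. 5943.396ms @ 21/2 + 849.057ms (3/2)
7. 6792.453ms @ 12 + 1698.113ms (3)
8. 8490.566ms @ 15 + 849.057ms (3/2)
9. 9339.623ms @ 33/2 + 849.057ms (3/2)
10. 10188.679ms @ 18 + 485.175ms (6/7)
11. 10673.854ms @ 132/7 + 970.35ms (12/7)
12. 11644.205ms @ 144/7 + 485.175ms (6/7)
13. 12129.38ms @ 150/7 + 485.175ms (6/7)
14. 12614.555ms @ 156/7 + 485.175ms (6/7)
15. 13099.73ms @ 162/7 + 242.588ms (3/7)
16. 13342.318ms @ 165/7 + 242.588ms (3/7)

note 8 onset = 15b = 8490.566ms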